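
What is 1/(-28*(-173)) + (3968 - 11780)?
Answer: -37841327/4844 ≈ -7812.0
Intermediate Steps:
1/(-28*(-173)) + (3968 - 11780) = 1/4844 - 7812 = -37841327/4844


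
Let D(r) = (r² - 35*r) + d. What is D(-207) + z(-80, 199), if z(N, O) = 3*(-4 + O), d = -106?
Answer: 50573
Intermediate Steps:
D(r) = -106 + r² - 35*r (D(r) = (r² - 35*r) - 106 = -106 + r² - 35*r)
z(N, O) = -12 + 3*O
D(-207) + z(-80, 199) = (-106 + (-207)² - 35*(-207)) + (-12 + 3*199) = (-106 + 42849 + 7245) + (-12 + 597) = 49988 + 585 = 50573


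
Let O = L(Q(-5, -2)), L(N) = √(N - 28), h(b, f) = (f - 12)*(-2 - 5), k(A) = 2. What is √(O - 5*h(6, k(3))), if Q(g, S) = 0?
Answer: √(-350 + 2*I*√7) ≈ 0.1414 + 18.709*I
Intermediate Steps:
h(b, f) = 84 - 7*f (h(b, f) = (-12 + f)*(-7) = 84 - 7*f)
L(N) = √(-28 + N)
O = 2*I*√7 (O = √(-28 + 0) = √(-28) = 2*I*√7 ≈ 5.2915*I)
√(O - 5*h(6, k(3))) = √(2*I*√7 - 5*(84 - 7*2)) = √(2*I*√7 - 5*(84 - 14)) = √(2*I*√7 - 5*70) = √(2*I*√7 - 350) = √(-350 + 2*I*√7)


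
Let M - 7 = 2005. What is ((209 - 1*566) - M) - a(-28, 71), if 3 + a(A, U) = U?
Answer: -2437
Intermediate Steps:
a(A, U) = -3 + U
M = 2012 (M = 7 + 2005 = 2012)
((209 - 1*566) - M) - a(-28, 71) = ((209 - 1*566) - 1*2012) - (-3 + 71) = ((209 - 566) - 2012) - 1*68 = (-357 - 2012) - 68 = -2369 - 68 = -2437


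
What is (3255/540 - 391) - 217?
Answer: -21671/36 ≈ -601.97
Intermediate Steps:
(3255/540 - 391) - 217 = (3255*(1/540) - 391) - 217 = (217/36 - 391) - 217 = -13859/36 - 217 = -21671/36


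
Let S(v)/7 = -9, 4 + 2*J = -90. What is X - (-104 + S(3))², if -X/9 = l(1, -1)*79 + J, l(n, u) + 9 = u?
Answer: -20356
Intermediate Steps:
J = -47 (J = -2 + (½)*(-90) = -2 - 45 = -47)
l(n, u) = -9 + u
S(v) = -63 (S(v) = 7*(-9) = -63)
X = 7533 (X = -9*((-9 - 1)*79 - 47) = -9*(-10*79 - 47) = -9*(-790 - 47) = -9*(-837) = 7533)
X - (-104 + S(3))² = 7533 - (-104 - 63)² = 7533 - 1*(-167)² = 7533 - 1*27889 = 7533 - 27889 = -20356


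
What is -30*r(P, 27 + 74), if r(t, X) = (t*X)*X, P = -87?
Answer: 26624610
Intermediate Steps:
r(t, X) = t*X² (r(t, X) = (X*t)*X = t*X²)
-30*r(P, 27 + 74) = -(-2610)*(27 + 74)² = -(-2610)*101² = -(-2610)*10201 = -30*(-887487) = 26624610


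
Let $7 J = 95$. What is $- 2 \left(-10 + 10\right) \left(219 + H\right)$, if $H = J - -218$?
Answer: $0$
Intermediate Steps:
$J = \frac{95}{7}$ ($J = \frac{1}{7} \cdot 95 = \frac{95}{7} \approx 13.571$)
$H = \frac{1621}{7}$ ($H = \frac{95}{7} - -218 = \frac{95}{7} + 218 = \frac{1621}{7} \approx 231.57$)
$- 2 \left(-10 + 10\right) \left(219 + H\right) = - 2 \left(-10 + 10\right) \left(219 + \frac{1621}{7}\right) = \left(-2\right) 0 \cdot \frac{3154}{7} = 0 \cdot \frac{3154}{7} = 0$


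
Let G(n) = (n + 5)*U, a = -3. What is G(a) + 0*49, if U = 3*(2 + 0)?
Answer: 12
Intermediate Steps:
U = 6 (U = 3*2 = 6)
G(n) = 30 + 6*n (G(n) = (n + 5)*6 = (5 + n)*6 = 30 + 6*n)
G(a) + 0*49 = (30 + 6*(-3)) + 0*49 = (30 - 18) + 0 = 12 + 0 = 12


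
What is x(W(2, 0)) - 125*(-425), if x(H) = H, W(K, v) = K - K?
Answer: 53125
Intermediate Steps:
W(K, v) = 0
x(W(2, 0)) - 125*(-425) = 0 - 125*(-425) = 0 + 53125 = 53125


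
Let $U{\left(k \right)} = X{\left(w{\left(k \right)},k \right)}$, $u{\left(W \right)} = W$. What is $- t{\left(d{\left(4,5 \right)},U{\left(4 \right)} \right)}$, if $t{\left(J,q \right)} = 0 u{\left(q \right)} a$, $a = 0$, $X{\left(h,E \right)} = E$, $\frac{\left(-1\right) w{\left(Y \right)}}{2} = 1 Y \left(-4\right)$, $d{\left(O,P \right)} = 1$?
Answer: $0$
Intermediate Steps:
$w{\left(Y \right)} = 8 Y$ ($w{\left(Y \right)} = - 2 \cdot 1 Y \left(-4\right) = - 2 Y \left(-4\right) = - 2 \left(- 4 Y\right) = 8 Y$)
$U{\left(k \right)} = k$
$t{\left(J,q \right)} = 0$ ($t{\left(J,q \right)} = 0 q 0 = 0 \cdot 0 = 0$)
$- t{\left(d{\left(4,5 \right)},U{\left(4 \right)} \right)} = \left(-1\right) 0 = 0$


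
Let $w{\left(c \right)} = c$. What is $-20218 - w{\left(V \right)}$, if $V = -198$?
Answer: $-20020$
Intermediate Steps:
$-20218 - w{\left(V \right)} = -20218 - -198 = -20218 + 198 = -20020$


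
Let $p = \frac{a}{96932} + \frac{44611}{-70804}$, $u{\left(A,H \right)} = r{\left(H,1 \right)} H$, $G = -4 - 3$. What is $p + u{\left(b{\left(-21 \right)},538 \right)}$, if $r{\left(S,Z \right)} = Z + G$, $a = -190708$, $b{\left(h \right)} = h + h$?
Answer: $- \frac{5543037656367}{1715793332} \approx -3230.6$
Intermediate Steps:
$b{\left(h \right)} = 2 h$
$G = -7$ ($G = -4 - 3 = -7$)
$r{\left(S,Z \right)} = -7 + Z$ ($r{\left(S,Z \right)} = Z - 7 = -7 + Z$)
$u{\left(A,H \right)} = - 6 H$ ($u{\left(A,H \right)} = \left(-7 + 1\right) H = - 6 H$)
$p = - \frac{4456780671}{1715793332}$ ($p = - \frac{190708}{96932} + \frac{44611}{-70804} = \left(-190708\right) \frac{1}{96932} + 44611 \left(- \frac{1}{70804}\right) = - \frac{47677}{24233} - \frac{44611}{70804} = - \frac{4456780671}{1715793332} \approx -2.5975$)
$p + u{\left(b{\left(-21 \right)},538 \right)} = - \frac{4456780671}{1715793332} - 3228 = - \frac{5543037656367}{1715793332}$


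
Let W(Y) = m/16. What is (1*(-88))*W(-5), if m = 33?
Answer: -363/2 ≈ -181.50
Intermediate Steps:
W(Y) = 33/16
(1*(-88))*W(-5) = (1*(-88))*(33/16) = -88*33/16 = -363/2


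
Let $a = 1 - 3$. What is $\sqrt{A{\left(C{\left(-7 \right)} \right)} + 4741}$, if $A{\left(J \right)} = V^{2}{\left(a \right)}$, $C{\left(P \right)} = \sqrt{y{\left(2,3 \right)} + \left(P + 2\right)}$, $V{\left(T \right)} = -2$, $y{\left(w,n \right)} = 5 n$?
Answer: $\sqrt{4745} \approx 68.884$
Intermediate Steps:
$a = -2$ ($a = 1 - 3 = -2$)
$C{\left(P \right)} = \sqrt{17 + P}$ ($C{\left(P \right)} = \sqrt{5 \cdot 3 + \left(P + 2\right)} = \sqrt{15 + \left(2 + P\right)} = \sqrt{17 + P}$)
$A{\left(J \right)} = 4$ ($A{\left(J \right)} = \left(-2\right)^{2} = 4$)
$\sqrt{A{\left(C{\left(-7 \right)} \right)} + 4741} = \sqrt{4 + 4741} = \sqrt{4745}$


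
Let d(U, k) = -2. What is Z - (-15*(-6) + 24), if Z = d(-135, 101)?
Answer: -116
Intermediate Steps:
Z = -2
Z - (-15*(-6) + 24) = -2 - (-15*(-6) + 24) = -2 - (90 + 24) = -2 - 1*114 = -2 - 114 = -116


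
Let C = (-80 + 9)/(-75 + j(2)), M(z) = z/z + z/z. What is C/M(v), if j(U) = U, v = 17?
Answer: 71/146 ≈ 0.48630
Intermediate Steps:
M(z) = 2 (M(z) = 1 + 1 = 2)
C = 71/73 (C = (-80 + 9)/(-75 + 2) = -71/(-73) = -71*(-1/73) = 71/73 ≈ 0.97260)
C/M(v) = (71/73)/2 = (½)*(71/73) = 71/146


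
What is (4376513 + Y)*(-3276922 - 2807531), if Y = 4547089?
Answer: -54295236959706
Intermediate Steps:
(4376513 + Y)*(-3276922 - 2807531) = (4376513 + 4547089)*(-3276922 - 2807531) = 8923602*(-6084453) = -54295236959706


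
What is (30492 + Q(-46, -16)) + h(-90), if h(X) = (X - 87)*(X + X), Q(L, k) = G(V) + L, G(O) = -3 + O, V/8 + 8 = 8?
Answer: 62303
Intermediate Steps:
V = 0 (V = -64 + 8*8 = -64 + 64 = 0)
Q(L, k) = -3 + L (Q(L, k) = (-3 + 0) + L = -3 + L)
h(X) = 2*X*(-87 + X) (h(X) = (-87 + X)*(2*X) = 2*X*(-87 + X))
(30492 + Q(-46, -16)) + h(-90) = (30492 + (-3 - 46)) + 2*(-90)*(-87 - 90) = (30492 - 49) + 2*(-90)*(-177) = 30443 + 31860 = 62303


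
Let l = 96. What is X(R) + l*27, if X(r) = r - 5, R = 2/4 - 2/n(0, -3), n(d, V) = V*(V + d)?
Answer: 46571/18 ≈ 2587.3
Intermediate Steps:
R = 5/18 (R = 2/4 - 2*(-1/(3*(-3 + 0))) = 2*(1/4) - 2/((-3*(-3))) = 1/2 - 2/9 = 5/18 ≈ 0.27778)
X(r) = -5 + r
X(R) + l*27 = (-5 + 5/18) + 96*27 = -85/18 + 2592 = 46571/18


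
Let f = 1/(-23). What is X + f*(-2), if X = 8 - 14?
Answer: -136/23 ≈ -5.9130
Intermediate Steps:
X = -6
f = -1/23 ≈ -0.043478
X + f*(-2) = -6 - 1/23*(-2) = -6 + 2/23 = -136/23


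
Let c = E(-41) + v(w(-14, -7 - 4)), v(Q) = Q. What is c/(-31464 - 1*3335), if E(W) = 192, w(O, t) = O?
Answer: -2/391 ≈ -0.0051151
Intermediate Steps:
c = 178 (c = 192 - 14 = 178)
c/(-31464 - 1*3335) = 178/(-31464 - 1*3335) = 178/(-31464 - 3335) = 178/(-34799) = 178*(-1/34799) = -2/391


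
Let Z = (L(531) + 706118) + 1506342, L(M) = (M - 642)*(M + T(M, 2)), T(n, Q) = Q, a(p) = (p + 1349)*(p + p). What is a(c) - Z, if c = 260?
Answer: -1316617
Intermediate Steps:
a(p) = 2*p*(1349 + p) (a(p) = (1349 + p)*(2*p) = 2*p*(1349 + p))
L(M) = (-642 + M)*(2 + M) (L(M) = (M - 642)*(M + 2) = (-642 + M)*(2 + M))
Z = 2153297 (Z = ((-1284 + 531² - 640*531) + 706118) + 1506342 = ((-1284 + 281961 - 339840) + 706118) + 1506342 = (-59163 + 706118) + 1506342 = 646955 + 1506342 = 2153297)
a(c) - Z = 2*260*(1349 + 260) - 1*2153297 = 2*260*1609 - 2153297 = 836680 - 2153297 = -1316617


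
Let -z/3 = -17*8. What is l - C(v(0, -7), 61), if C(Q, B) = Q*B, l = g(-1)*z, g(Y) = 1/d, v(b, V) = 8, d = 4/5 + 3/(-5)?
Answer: 1552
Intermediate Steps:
d = 1/5 (d = 4*(1/5) + 3*(-1/5) = 4/5 - 3/5 = 1/5 ≈ 0.20000)
z = 408 (z = -(-51)*8 = -3*(-136) = 408)
g(Y) = 5 (g(Y) = 1/(1/5) = 5)
l = 2040 (l = 5*408 = 2040)
C(Q, B) = B*Q
l - C(v(0, -7), 61) = 2040 - 61*8 = 2040 - 1*488 = 2040 - 488 = 1552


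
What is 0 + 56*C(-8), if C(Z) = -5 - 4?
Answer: -504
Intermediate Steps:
C(Z) = -9
0 + 56*C(-8) = 0 + 56*(-9) = 0 - 504 = -504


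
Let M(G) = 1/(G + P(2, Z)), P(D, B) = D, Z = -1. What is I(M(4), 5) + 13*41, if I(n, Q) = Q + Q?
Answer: 543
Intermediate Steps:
M(G) = 1/(2 + G) (M(G) = 1/(G + 2) = 1/(2 + G))
I(n, Q) = 2*Q
I(M(4), 5) + 13*41 = 2*5 + 13*41 = 10 + 533 = 543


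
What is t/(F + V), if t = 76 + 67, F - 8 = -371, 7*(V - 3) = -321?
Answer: -1001/2841 ≈ -0.35234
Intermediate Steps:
V = -300/7 (V = 3 + (⅐)*(-321) = 3 - 321/7 = -300/7 ≈ -42.857)
F = -363 (F = 8 - 371 = -363)
t = 143
t/(F + V) = 143/(-363 - 300/7) = 143/(-2841/7) = 143*(-7/2841) = -1001/2841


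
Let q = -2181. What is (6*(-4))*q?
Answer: 52344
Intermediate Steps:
(6*(-4))*q = (6*(-4))*(-2181) = -24*(-2181) = 52344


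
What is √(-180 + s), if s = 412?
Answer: 2*√58 ≈ 15.232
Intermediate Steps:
√(-180 + s) = √(-180 + 412) = √232 = 2*√58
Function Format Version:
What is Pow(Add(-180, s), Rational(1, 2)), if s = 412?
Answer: Mul(2, Pow(58, Rational(1, 2))) ≈ 15.232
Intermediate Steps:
Pow(Add(-180, s), Rational(1, 2)) = Pow(Add(-180, 412), Rational(1, 2)) = Pow(232, Rational(1, 2)) = Mul(2, Pow(58, Rational(1, 2)))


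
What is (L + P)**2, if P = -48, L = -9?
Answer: 3249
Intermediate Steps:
(L + P)**2 = (-9 - 48)**2 = (-57)**2 = 3249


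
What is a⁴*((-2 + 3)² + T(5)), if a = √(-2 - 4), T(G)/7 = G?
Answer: 1296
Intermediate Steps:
T(G) = 7*G
a = I*√6 (a = √(-6) = I*√6 ≈ 2.4495*I)
a⁴*((-2 + 3)² + T(5)) = (I*√6)⁴*((-2 + 3)² + 7*5) = 36*(1² + 35) = 36*(1 + 35) = 36*36 = 1296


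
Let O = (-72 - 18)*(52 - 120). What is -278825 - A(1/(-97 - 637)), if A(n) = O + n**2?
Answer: -153515828421/538756 ≈ -2.8495e+5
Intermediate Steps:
O = 6120 (O = -90*(-68) = 6120)
A(n) = 6120 + n**2
-278825 - A(1/(-97 - 637)) = -278825 - (6120 + (1/(-97 - 637))**2) = -278825 - (6120 + (1/(-734))**2) = -278825 - (6120 + (-1/734)**2) = -278825 - (6120 + 1/538756) = -278825 - 1*3297186721/538756 = -278825 - 3297186721/538756 = -153515828421/538756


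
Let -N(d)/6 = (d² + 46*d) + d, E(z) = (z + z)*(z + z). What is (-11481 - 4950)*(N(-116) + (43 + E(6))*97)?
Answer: 491040435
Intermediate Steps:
E(z) = 4*z² (E(z) = (2*z)*(2*z) = 4*z²)
N(d) = -282*d - 6*d² (N(d) = -6*((d² + 46*d) + d) = -6*(d² + 47*d) = -282*d - 6*d²)
(-11481 - 4950)*(N(-116) + (43 + E(6))*97) = (-11481 - 4950)*(-6*(-116)*(47 - 116) + (43 + 4*6²)*97) = -16431*(-6*(-116)*(-69) + (43 + 4*36)*97) = -16431*(-48024 + (43 + 144)*97) = -16431*(-48024 + 187*97) = -16431*(-48024 + 18139) = -16431*(-29885) = 491040435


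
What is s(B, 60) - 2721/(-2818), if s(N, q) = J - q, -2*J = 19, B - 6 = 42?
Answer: -96565/1409 ≈ -68.534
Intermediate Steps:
B = 48 (B = 6 + 42 = 48)
J = -19/2 (J = -½*19 = -19/2 ≈ -9.5000)
s(N, q) = -19/2 - q
s(B, 60) - 2721/(-2818) = (-19/2 - 1*60) - 2721/(-2818) = (-19/2 - 60) - 2721*(-1/2818) = -139/2 + 2721/2818 = -96565/1409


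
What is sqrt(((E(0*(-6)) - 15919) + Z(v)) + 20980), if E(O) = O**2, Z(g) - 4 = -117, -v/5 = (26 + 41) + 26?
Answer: 2*sqrt(1237) ≈ 70.342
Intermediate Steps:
v = -465 (v = -5*((26 + 41) + 26) = -5*(67 + 26) = -5*93 = -465)
Z(g) = -113 (Z(g) = 4 - 117 = -113)
sqrt(((E(0*(-6)) - 15919) + Z(v)) + 20980) = sqrt((((0*(-6))**2 - 15919) - 113) + 20980) = sqrt(((0**2 - 15919) - 113) + 20980) = sqrt(((0 - 15919) - 113) + 20980) = sqrt((-15919 - 113) + 20980) = sqrt(-16032 + 20980) = sqrt(4948) = 2*sqrt(1237)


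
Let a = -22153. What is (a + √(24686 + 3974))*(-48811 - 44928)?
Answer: 2076600067 - 187478*√7165 ≈ 2.0607e+9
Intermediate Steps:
(a + √(24686 + 3974))*(-48811 - 44928) = (-22153 + √(24686 + 3974))*(-48811 - 44928) = (-22153 + √28660)*(-93739) = (-22153 + 2*√7165)*(-93739) = 2076600067 - 187478*√7165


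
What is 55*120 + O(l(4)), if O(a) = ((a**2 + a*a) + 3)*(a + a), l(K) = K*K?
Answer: 23080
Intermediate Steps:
l(K) = K**2
O(a) = 2*a*(3 + 2*a**2) (O(a) = ((a**2 + a**2) + 3)*(2*a) = (2*a**2 + 3)*(2*a) = (3 + 2*a**2)*(2*a) = 2*a*(3 + 2*a**2))
55*120 + O(l(4)) = 55*120 + (4*(4**2)**3 + 6*4**2) = 6600 + (4*16**3 + 6*16) = 6600 + (4*4096 + 96) = 6600 + (16384 + 96) = 6600 + 16480 = 23080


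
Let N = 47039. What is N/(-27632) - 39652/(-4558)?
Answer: 440630151/62973328 ≈ 6.9971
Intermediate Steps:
N/(-27632) - 39652/(-4558) = 47039/(-27632) - 39652/(-4558) = 47039*(-1/27632) - 39652*(-1/4558) = -47039/27632 + 19826/2279 = 440630151/62973328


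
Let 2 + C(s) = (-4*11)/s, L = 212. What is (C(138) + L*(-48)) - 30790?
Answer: -2826814/69 ≈ -40968.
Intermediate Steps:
C(s) = -2 - 44/s (C(s) = -2 + (-4*11)/s = -2 - 44/s)
(C(138) + L*(-48)) - 30790 = ((-2 - 44/138) + 212*(-48)) - 30790 = ((-2 - 44*1/138) - 10176) - 30790 = ((-2 - 22/69) - 10176) - 30790 = (-160/69 - 10176) - 30790 = -702304/69 - 30790 = -2826814/69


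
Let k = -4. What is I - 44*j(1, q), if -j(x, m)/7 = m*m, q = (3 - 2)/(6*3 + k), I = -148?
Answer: -1025/7 ≈ -146.43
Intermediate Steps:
q = 1/14 (q = (3 - 2)/(6*3 - 4) = 1/(18 - 4) = 1/14 ≈ 0.071429)
j(x, m) = -7*m² (j(x, m) = -7*m*m = -7*m²)
I - 44*j(1, q) = -148 - (-308)*(1/14)² = -148 - (-308)/196 = -148 - 44*(-1/28) = -148 + 11/7 = -1025/7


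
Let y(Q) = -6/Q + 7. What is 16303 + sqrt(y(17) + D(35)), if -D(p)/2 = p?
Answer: 16303 + I*sqrt(18309)/17 ≈ 16303.0 + 7.9595*I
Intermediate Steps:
y(Q) = 7 - 6/Q
D(p) = -2*p
16303 + sqrt(y(17) + D(35)) = 16303 + sqrt((7 - 6/17) - 2*35) = 16303 + sqrt((7 - 6*1/17) - 70) = 16303 + sqrt((7 - 6/17) - 70) = 16303 + sqrt(113/17 - 70) = 16303 + sqrt(-1077/17) = 16303 + I*sqrt(18309)/17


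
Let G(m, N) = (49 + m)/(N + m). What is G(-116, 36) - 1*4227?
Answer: -338093/80 ≈ -4226.2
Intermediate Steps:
G(m, N) = (49 + m)/(N + m)
G(-116, 36) - 1*4227 = (49 - 116)/(36 - 116) - 1*4227 = -67/(-80) - 4227 = -1/80*(-67) - 4227 = 67/80 - 4227 = -338093/80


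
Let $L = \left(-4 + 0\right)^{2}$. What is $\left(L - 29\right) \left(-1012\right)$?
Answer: $13156$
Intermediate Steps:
$L = 16$ ($L = \left(-4\right)^{2} = 16$)
$\left(L - 29\right) \left(-1012\right) = \left(16 - 29\right) \left(-1012\right) = \left(-13\right) \left(-1012\right) = 13156$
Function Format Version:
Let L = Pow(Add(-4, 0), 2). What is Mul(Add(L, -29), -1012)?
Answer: 13156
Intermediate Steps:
L = 16 (L = Pow(-4, 2) = 16)
Mul(Add(L, -29), -1012) = Mul(Add(16, -29), -1012) = Mul(-13, -1012) = 13156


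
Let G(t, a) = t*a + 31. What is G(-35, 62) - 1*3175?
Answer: -5314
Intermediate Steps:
G(t, a) = 31 + a*t (G(t, a) = a*t + 31 = 31 + a*t)
G(-35, 62) - 1*3175 = (31 + 62*(-35)) - 1*3175 = (31 - 2170) - 3175 = -2139 - 3175 = -5314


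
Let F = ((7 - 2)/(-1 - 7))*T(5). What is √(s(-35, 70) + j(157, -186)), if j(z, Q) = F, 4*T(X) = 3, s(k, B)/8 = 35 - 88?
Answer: 17*I*√94/8 ≈ 20.603*I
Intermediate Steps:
s(k, B) = -424 (s(k, B) = 8*(35 - 88) = 8*(-53) = -424)
T(X) = ¾ (T(X) = (¼)*3 = ¾)
F = -15/32 (F = ((7 - 2)/(-1 - 7))*(¾) = (5/(-8))*(¾) = (5*(-⅛))*(¾) = -5/8*¾ = -15/32 ≈ -0.46875)
j(z, Q) = -15/32
√(s(-35, 70) + j(157, -186)) = √(-424 - 15/32) = √(-13583/32) = 17*I*√94/8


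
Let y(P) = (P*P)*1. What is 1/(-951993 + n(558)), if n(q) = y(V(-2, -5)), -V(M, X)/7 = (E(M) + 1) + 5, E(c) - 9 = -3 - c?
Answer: -1/942389 ≈ -1.0611e-6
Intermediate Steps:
E(c) = 6 - c (E(c) = 9 + (-3 - c) = 6 - c)
V(M, X) = -84 + 7*M (V(M, X) = -7*(((6 - M) + 1) + 5) = -7*((7 - M) + 5) = -7*(12 - M) = -84 + 7*M)
y(P) = P² (y(P) = P²*1 = P²)
n(q) = 9604 (n(q) = (-84 + 7*(-2))² = (-84 - 14)² = (-98)² = 9604)
1/(-951993 + n(558)) = 1/(-951993 + 9604) = 1/(-942389) = -1/942389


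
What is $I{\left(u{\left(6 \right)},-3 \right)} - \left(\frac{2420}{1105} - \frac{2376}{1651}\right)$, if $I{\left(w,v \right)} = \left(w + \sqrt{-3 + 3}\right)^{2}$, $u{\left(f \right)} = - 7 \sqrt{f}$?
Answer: $\frac{8230622}{28067} \approx 293.25$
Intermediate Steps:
$I{\left(w,v \right)} = w^{2}$ ($I{\left(w,v \right)} = \left(w + \sqrt{0}\right)^{2} = \left(w + 0\right)^{2} = w^{2}$)
$I{\left(u{\left(6 \right)},-3 \right)} - \left(\frac{2420}{1105} - \frac{2376}{1651}\right) = \left(- 7 \sqrt{6}\right)^{2} - \left(\frac{2420}{1105} - \frac{2376}{1651}\right) = 294 - \left(2420 \cdot \frac{1}{1105} - \frac{2376}{1651}\right) = 294 - \left(\frac{484}{221} - \frac{2376}{1651}\right) = 294 - \frac{21076}{28067} = \frac{8230622}{28067}$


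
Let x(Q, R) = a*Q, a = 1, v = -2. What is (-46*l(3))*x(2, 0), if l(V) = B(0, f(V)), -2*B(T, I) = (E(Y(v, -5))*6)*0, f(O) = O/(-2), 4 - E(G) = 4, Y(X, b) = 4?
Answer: 0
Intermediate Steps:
x(Q, R) = Q (x(Q, R) = 1*Q = Q)
E(G) = 0 (E(G) = 4 - 1*4 = 4 - 4 = 0)
f(O) = -O/2 (f(O) = O*(-½) = -O/2)
B(T, I) = 0 (B(T, I) = -0*6*0/2 = -0*0 = -½*0 = 0)
l(V) = 0
(-46*l(3))*x(2, 0) = -46*0*2 = 0*2 = 0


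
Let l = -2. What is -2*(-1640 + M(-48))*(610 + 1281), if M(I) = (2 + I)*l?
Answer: 5854536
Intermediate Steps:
M(I) = -4 - 2*I (M(I) = (2 + I)*(-2) = -4 - 2*I)
-2*(-1640 + M(-48))*(610 + 1281) = -2*(-1640 + (-4 - 2*(-48)))*(610 + 1281) = -2*(-1640 + (-4 + 96))*1891 = -2*(-1640 + 92)*1891 = -(-3096)*1891 = -2*(-2927268) = 5854536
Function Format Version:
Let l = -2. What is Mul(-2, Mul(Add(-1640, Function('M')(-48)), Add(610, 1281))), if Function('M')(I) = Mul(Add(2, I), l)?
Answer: 5854536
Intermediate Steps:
Function('M')(I) = Add(-4, Mul(-2, I)) (Function('M')(I) = Mul(Add(2, I), -2) = Add(-4, Mul(-2, I)))
Mul(-2, Mul(Add(-1640, Function('M')(-48)), Add(610, 1281))) = Mul(-2, Mul(Add(-1640, Add(-4, Mul(-2, -48))), Add(610, 1281))) = Mul(-2, Mul(Add(-1640, Add(-4, 96)), 1891)) = Mul(-2, Mul(Add(-1640, 92), 1891)) = Mul(-2, Mul(-1548, 1891)) = Mul(-2, -2927268) = 5854536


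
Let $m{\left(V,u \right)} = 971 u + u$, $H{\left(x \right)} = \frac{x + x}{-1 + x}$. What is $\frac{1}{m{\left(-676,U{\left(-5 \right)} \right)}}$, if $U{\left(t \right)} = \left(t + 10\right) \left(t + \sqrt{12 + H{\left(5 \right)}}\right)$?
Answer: $- \frac{1}{10206} - \frac{\sqrt{58}}{102060} \approx -0.0001726$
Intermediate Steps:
$H{\left(x \right)} = \frac{2 x}{-1 + x}$
$U{\left(t \right)} = \left(10 + t\right) \left(t + \frac{\sqrt{58}}{2}\right)$ ($U{\left(t \right)} = \left(t + 10\right) \left(t + \sqrt{12 + 2 \cdot 5 \frac{1}{-1 + 5}}\right) = \left(10 + t\right) \left(t + \sqrt{12 + 2 \cdot 5 \cdot \frac{1}{4}}\right) = \left(10 + t\right) \left(t + \sqrt{12 + \frac{5}{2}}\right) = \left(10 + t\right) \left(t + \sqrt{\frac{29}{2}}\right) = \left(10 + t\right) \left(t + \frac{\sqrt{58}}{2}\right)$)
$m{\left(V,u \right)} = 972 u$
$\frac{1}{m{\left(-676,U{\left(-5 \right)} \right)}} = \frac{1}{972 \left(\left(-5\right)^{2} + 5 \sqrt{58} + 10 \left(-5\right) + \frac{1}{2} \left(-5\right) \sqrt{58}\right)} = \frac{1}{972 \left(25 + 5 \sqrt{58} - 50 - \frac{5 \sqrt{58}}{2}\right)} = \frac{1}{972 \left(-25 + \frac{5 \sqrt{58}}{2}\right)} = \frac{1}{-24300 + 2430 \sqrt{58}}$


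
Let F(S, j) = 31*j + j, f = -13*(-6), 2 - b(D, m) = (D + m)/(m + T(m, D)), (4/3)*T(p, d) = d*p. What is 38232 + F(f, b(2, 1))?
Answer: 191288/5 ≈ 38258.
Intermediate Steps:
T(p, d) = 3*d*p/4 (T(p, d) = 3*(d*p)/4 = 3*d*p/4)
b(D, m) = 2 - (D + m)/(m + 3*D*m/4)
f = 78
F(S, j) = 32*j
38232 + F(f, b(2, 1)) = 38232 + 32*(2*(-2*2 + 2*1 + 3*2*1)/(1*(4 + 3*2))) = 38232 + 32*(2*1*(-4 + 2 + 6)/(4 + 6)) = 38232 + 32*(2*1*4/10) = 38232 + 32*(2*1*(1/10)*4) = 38232 + 32*(4/5) = 38232 + 128/5 = 191288/5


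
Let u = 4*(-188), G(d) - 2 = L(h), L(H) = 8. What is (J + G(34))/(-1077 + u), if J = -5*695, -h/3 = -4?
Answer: 3465/1829 ≈ 1.8945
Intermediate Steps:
h = 12 (h = -3*(-4) = 12)
G(d) = 10 (G(d) = 2 + 8 = 10)
u = -752
J = -3475
(J + G(34))/(-1077 + u) = (-3475 + 10)/(-1077 - 752) = -3465/(-1829) = -3465*(-1/1829) = 3465/1829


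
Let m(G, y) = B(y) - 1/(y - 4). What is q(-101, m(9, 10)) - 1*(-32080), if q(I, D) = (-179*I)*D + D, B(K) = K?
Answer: 629600/3 ≈ 2.0987e+5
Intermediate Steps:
m(G, y) = y - 1/(-4 + y) (m(G, y) = y - 1/(y - 4) = y - 1/(-4 + y))
q(I, D) = D - 179*D*I (q(I, D) = -179*D*I + D = D - 179*D*I)
q(-101, m(9, 10)) - 1*(-32080) = ((-1 + 10² - 4*10)/(-4 + 10))*(1 - 179*(-101)) - 1*(-32080) = ((-1 + 100 - 40)/6)*(1 + 18079) + 32080 = ((⅙)*59)*18080 + 32080 = (59/6)*18080 + 32080 = 533360/3 + 32080 = 629600/3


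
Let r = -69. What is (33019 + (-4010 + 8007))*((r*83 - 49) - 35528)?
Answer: -1528908864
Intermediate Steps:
(33019 + (-4010 + 8007))*((r*83 - 49) - 35528) = (33019 + (-4010 + 8007))*((-69*83 - 49) - 35528) = (33019 + 3997)*((-5727 - 49) - 35528) = 37016*(-5776 - 35528) = 37016*(-41304) = -1528908864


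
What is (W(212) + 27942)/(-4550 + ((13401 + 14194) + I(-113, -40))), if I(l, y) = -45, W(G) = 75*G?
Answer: 21921/11500 ≈ 1.9062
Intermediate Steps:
(W(212) + 27942)/(-4550 + ((13401 + 14194) + I(-113, -40))) = (75*212 + 27942)/(-4550 + ((13401 + 14194) - 45)) = (15900 + 27942)/(-4550 + (27595 - 45)) = 43842/(-4550 + 27550) = 43842/23000 = 43842*(1/23000) = 21921/11500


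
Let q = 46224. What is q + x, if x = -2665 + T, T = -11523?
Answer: 32036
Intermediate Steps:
x = -14188 (x = -2665 - 11523 = -14188)
q + x = 46224 - 14188 = 32036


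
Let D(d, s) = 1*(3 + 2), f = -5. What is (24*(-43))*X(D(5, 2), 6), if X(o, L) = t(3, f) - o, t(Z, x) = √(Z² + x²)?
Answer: 5160 - 1032*√34 ≈ -857.54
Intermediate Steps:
D(d, s) = 5 (D(d, s) = 1*5 = 5)
X(o, L) = √34 - o (X(o, L) = √(3² + (-5)²) - o = √(9 + 25) - o = √34 - o)
(24*(-43))*X(D(5, 2), 6) = (24*(-43))*(√34 - 1*5) = -1032*(√34 - 5) = -1032*(-5 + √34) = 5160 - 1032*√34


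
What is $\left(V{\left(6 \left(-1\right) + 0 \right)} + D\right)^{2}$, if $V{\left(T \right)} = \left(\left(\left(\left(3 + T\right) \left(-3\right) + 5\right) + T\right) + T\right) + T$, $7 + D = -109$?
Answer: $14400$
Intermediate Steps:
$D = -116$ ($D = -7 - 109 = -116$)
$V{\left(T \right)} = -4$ ($V{\left(T \right)} = \left(\left(\left(\left(-9 - 3 T\right) + 5\right) + T\right) + T\right) + T = \left(\left(\left(-4 - 3 T\right) + T\right) + T\right) + T = \left(\left(-4 - 2 T\right) + T\right) + T = \left(-4 - T\right) + T = -4$)
$\left(V{\left(6 \left(-1\right) + 0 \right)} + D\right)^{2} = \left(-4 - 116\right)^{2} = \left(-120\right)^{2} = 14400$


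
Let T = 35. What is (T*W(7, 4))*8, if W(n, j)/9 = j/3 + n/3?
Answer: 9240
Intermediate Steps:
W(n, j) = 3*j + 3*n (W(n, j) = 9*(j/3 + n/3) = 3*j + 3*n)
(T*W(7, 4))*8 = (35*(3*4 + 3*7))*8 = (35*(12 + 21))*8 = (35*33)*8 = 1155*8 = 9240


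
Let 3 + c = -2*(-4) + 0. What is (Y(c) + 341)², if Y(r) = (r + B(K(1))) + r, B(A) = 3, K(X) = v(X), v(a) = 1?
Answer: 125316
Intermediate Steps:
K(X) = 1
c = 5 (c = -3 + (-2*(-4) + 0) = -3 + (8 + 0) = -3 + 8 = 5)
Y(r) = 3 + 2*r (Y(r) = (r + 3) + r = (3 + r) + r = 3 + 2*r)
(Y(c) + 341)² = ((3 + 2*5) + 341)² = ((3 + 10) + 341)² = (13 + 341)² = 354² = 125316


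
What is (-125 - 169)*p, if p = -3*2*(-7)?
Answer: -12348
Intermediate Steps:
p = 42 (p = -6*(-7) = 42)
(-125 - 169)*p = (-125 - 169)*42 = -294*42 = -12348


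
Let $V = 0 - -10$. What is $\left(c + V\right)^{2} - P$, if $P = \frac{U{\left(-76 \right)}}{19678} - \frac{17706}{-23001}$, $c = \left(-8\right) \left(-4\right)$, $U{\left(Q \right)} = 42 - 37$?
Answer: $\frac{266020664773}{150871226} \approx 1763.2$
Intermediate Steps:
$U{\left(Q \right)} = 5$
$c = 32$
$V = 10$ ($V = 0 + 10 = 10$)
$P = \frac{116177891}{150871226}$ ($P = \frac{5}{19678} - \frac{17706}{-23001} = 5 \cdot \frac{1}{19678} - - \frac{5902}{7667} = \frac{5}{19678} + \frac{5902}{7667} = \frac{116177891}{150871226} \approx 0.77005$)
$\left(c + V\right)^{2} - P = \left(32 + 10\right)^{2} - \frac{116177891}{150871226} = 42^{2} - \frac{116177891}{150871226} = 1764 - \frac{116177891}{150871226} = \frac{266020664773}{150871226}$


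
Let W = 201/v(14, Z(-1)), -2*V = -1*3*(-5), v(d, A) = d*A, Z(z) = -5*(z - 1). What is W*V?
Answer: -603/56 ≈ -10.768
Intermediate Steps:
Z(z) = 5 - 5*z (Z(z) = -5*(-1 + z) = 5 - 5*z)
v(d, A) = A*d
V = -15/2 (V = -(-1*3)*(-5)/2 = -(-3)*(-5)/2 = -½*15 = -15/2 ≈ -7.5000)
W = 201/140 (W = 201/(((5 - 5*(-1))*14)) = 201/(((5 + 5)*14)) = 201/((10*14)) = 201/140 ≈ 1.4357)
W*V = (201/140)*(-15/2) = -603/56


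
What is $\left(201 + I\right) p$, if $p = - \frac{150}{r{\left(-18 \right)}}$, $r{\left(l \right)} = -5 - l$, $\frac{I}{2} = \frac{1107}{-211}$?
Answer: $- \frac{6029550}{2743} \approx -2198.2$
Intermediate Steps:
$I = - \frac{2214}{211}$ ($I = 2 \frac{1107}{-211} = 2 \cdot 1107 \left(- \frac{1}{211}\right) = 2 \left(- \frac{1107}{211}\right) = - \frac{2214}{211} \approx -10.493$)
$p = - \frac{150}{13}$ ($p = - \frac{150}{-5 - -18} = - \frac{150}{-5 + 18} = - \frac{150}{13} \approx -11.538$)
$\left(201 + I\right) p = \left(201 - \frac{2214}{211}\right) \left(- \frac{150}{13}\right) = \frac{40197}{211} \left(- \frac{150}{13}\right) = - \frac{6029550}{2743}$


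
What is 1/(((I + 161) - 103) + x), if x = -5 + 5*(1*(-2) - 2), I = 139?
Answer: 1/172 ≈ 0.0058140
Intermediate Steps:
x = -25 (x = -5 + 5*(-2 - 2) = -5 + 5*(-4) = -5 - 20 = -25)
1/(((I + 161) - 103) + x) = 1/(((139 + 161) - 103) - 25) = 1/((300 - 103) - 25) = 1/(197 - 25) = 1/172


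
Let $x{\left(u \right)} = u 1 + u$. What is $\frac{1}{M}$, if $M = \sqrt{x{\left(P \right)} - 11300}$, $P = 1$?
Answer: $- \frac{i \sqrt{11298}}{11298} \approx - 0.009408 i$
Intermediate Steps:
$x{\left(u \right)} = 2 u$ ($x{\left(u \right)} = u + u = 2 u$)
$M = i \sqrt{11298}$ ($M = \sqrt{2 \cdot 1 - 11300} = \sqrt{2 - 11300} = \sqrt{-11298} = i \sqrt{11298} \approx 106.29 i$)
$\frac{1}{M} = \frac{1}{i \sqrt{11298}} = - \frac{i \sqrt{11298}}{11298}$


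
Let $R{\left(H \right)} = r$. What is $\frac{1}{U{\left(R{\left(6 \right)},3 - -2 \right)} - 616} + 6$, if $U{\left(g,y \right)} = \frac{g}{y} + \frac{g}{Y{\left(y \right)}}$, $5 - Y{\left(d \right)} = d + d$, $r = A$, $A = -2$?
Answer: $\frac{3695}{616} \approx 5.9984$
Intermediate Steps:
$r = -2$
$Y{\left(d \right)} = 5 - 2 d$ ($Y{\left(d \right)} = 5 - \left(d + d\right) = 5 - 2 d$)
$R{\left(H \right)} = -2$
$U{\left(g,y \right)} = \frac{g}{y} + \frac{g}{5 - 2 y}$
$\frac{1}{U{\left(R{\left(6 \right)},3 - -2 \right)} - 616} + 6 = \frac{1}{- \frac{2 \left(-5 + \left(3 - -2\right)\right)}{\left(3 - -2\right) \left(-5 + 2 \left(3 - -2\right)\right)} - 616} + 6 = \frac{1}{- \frac{2 \left(-5 + \left(3 + 2\right)\right)}{\left(3 + 2\right) \left(-5 + 2 \left(3 + 2\right)\right)} - 616} + 6 = \frac{1}{- \frac{2 \left(-5 + 5\right)}{5 \left(-5 + 2 \cdot 5\right)} - 616} + 6 = \frac{1}{\left(-2\right) \frac{1}{5} \frac{1}{-5 + 10} \cdot 0 - 616} + 6 = \frac{1}{\left(-2\right) \frac{1}{5} \cdot \frac{1}{5} \cdot 0 - 616} + 6 = \frac{1}{0 - 616} + 6 = \frac{1}{-616} + 6 = - \frac{1}{616} + 6 = \frac{3695}{616}$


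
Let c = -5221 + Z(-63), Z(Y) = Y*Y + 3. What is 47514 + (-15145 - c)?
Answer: 33618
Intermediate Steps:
Z(Y) = 3 + Y² (Z(Y) = Y² + 3 = 3 + Y²)
c = -1249 (c = -5221 + (3 + (-63)²) = -5221 + (3 + 3969) = -5221 + 3972 = -1249)
47514 + (-15145 - c) = 47514 + (-15145 - 1*(-1249)) = 47514 + (-15145 + 1249) = 47514 - 13896 = 33618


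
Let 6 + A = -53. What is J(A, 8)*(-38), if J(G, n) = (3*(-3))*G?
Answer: -20178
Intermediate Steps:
A = -59 (A = -6 - 53 = -59)
J(G, n) = -9*G
J(A, 8)*(-38) = -9*(-59)*(-38) = 531*(-38) = -20178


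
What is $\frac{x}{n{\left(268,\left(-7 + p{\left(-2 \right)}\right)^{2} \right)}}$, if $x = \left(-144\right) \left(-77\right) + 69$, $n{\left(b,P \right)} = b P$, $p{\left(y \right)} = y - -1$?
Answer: $\frac{11157}{17152} \approx 0.65048$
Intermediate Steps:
$p{\left(y \right)} = 1 + y$ ($p{\left(y \right)} = y + 1 = 1 + y$)
$n{\left(b,P \right)} = P b$
$x = 11157$ ($x = 11088 + 69 = 11157$)
$\frac{x}{n{\left(268,\left(-7 + p{\left(-2 \right)}\right)^{2} \right)}} = \frac{11157}{\left(-7 + \left(1 - 2\right)\right)^{2} \cdot 268} = \frac{11157}{\left(-7 - 1\right)^{2} \cdot 268} = \frac{11157}{\left(-8\right)^{2} \cdot 268} = \frac{11157}{64 \cdot 268} = \frac{11157}{17152}$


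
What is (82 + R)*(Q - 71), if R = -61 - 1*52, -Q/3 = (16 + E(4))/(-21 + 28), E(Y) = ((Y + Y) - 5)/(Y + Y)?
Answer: 135439/56 ≈ 2418.6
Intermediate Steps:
E(Y) = (-5 + 2*Y)/(2*Y) (E(Y) = (2*Y - 5)/((2*Y)) = (-5 + 2*Y)*(1/(2*Y)) = (-5 + 2*Y)/(2*Y))
Q = -393/56 (Q = -3*(16 + (-5/2 + 4)/4)/(-21 + 28) = -3*(16 + (1/4)*(3/2))/7 = -3*(16 + 3/8)/7 = -393/(8*7) = -3*131/56 = -393/56 ≈ -7.0179)
R = -113 (R = -61 - 52 = -113)
(82 + R)*(Q - 71) = (82 - 113)*(-393/56 - 71) = -31*(-4369/56) = 135439/56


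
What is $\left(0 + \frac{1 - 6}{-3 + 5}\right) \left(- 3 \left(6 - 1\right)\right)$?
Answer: $\frac{75}{2} \approx 37.5$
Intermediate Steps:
$\left(0 + \frac{1 - 6}{-3 + 5}\right) \left(- 3 \left(6 - 1\right)\right) = \left(0 + \frac{1 - 6}{2}\right) \left(\left(-3\right) 5\right) = \left(0 - \frac{5}{2}\right) \left(-15\right) = \left(- \frac{5}{2}\right) \left(-15\right) = \frac{75}{2}$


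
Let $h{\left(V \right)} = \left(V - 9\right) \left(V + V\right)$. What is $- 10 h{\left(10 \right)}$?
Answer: $-200$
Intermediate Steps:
$h{\left(V \right)} = 2 V \left(-9 + V\right)$ ($h{\left(V \right)} = \left(-9 + V\right) 2 V = 2 V \left(-9 + V\right)$)
$- 10 h{\left(10 \right)} = - 10 \cdot 2 \cdot 10 \left(-9 + 10\right) = - 10 \cdot 2 \cdot 10 \cdot 1 = \left(-10\right) 20 = -200$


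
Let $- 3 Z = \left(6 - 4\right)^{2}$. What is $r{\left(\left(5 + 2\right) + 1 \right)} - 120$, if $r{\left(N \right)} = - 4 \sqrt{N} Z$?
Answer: $-120 + \frac{32 \sqrt{2}}{3} \approx -104.92$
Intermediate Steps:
$Z = - \frac{4}{3}$ ($Z = - \frac{\left(6 - 4\right)^{2}}{3} = - \frac{2^{2}}{3} = \left(- \frac{1}{3}\right) 4 = - \frac{4}{3} \approx -1.3333$)
$r{\left(N \right)} = \frac{16 \sqrt{N}}{3}$ ($r{\left(N \right)} = - 4 \sqrt{N} \left(- \frac{4}{3}\right) = \frac{16 \sqrt{N}}{3}$)
$r{\left(\left(5 + 2\right) + 1 \right)} - 120 = \frac{16 \sqrt{\left(5 + 2\right) + 1}}{3} - 120 = \frac{16 \sqrt{7 + 1}}{3} - 120 = \frac{16 \sqrt{8}}{3} - 120 = \frac{16 \cdot 2 \sqrt{2}}{3} - 120 = \frac{32 \sqrt{2}}{3} - 120 = -120 + \frac{32 \sqrt{2}}{3}$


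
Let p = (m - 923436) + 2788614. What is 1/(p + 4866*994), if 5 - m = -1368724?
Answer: 1/8070711 ≈ 1.2390e-7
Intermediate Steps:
m = 1368729 (m = 5 - 1*(-1368724) = 5 + 1368724 = 1368729)
p = 3233907 (p = (1368729 - 923436) + 2788614 = 445293 + 2788614 = 3233907)
1/(p + 4866*994) = 1/(3233907 + 4866*994) = 1/(3233907 + 4836804) = 1/8070711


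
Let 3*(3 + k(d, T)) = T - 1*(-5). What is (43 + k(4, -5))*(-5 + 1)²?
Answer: 640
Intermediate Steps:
k(d, T) = -4/3 + T/3 (k(d, T) = -3 + (T - 1*(-5))/3 = -3 + (T + 5)/3 = -3 + (5 + T)/3 = -3 + (5/3 + T/3) = -4/3 + T/3)
(43 + k(4, -5))*(-5 + 1)² = (43 + (-4/3 + (⅓)*(-5)))*(-5 + 1)² = (43 + (-4/3 - 5/3))*(-4)² = (43 - 3)*16 = 40*16 = 640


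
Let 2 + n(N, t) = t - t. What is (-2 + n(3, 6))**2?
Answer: 16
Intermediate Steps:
n(N, t) = -2 (n(N, t) = -2 + (t - t) = -2 + 0 = -2)
(-2 + n(3, 6))**2 = (-2 - 2)**2 = (-4)**2 = 16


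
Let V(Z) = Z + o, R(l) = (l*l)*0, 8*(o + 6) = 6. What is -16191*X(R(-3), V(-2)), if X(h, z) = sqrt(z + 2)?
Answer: -16191*I*sqrt(21)/2 ≈ -37098.0*I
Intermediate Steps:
o = -21/4 (o = -6 + (1/8)*6 = -6 + 3/4 = -21/4 ≈ -5.2500)
R(l) = 0 (R(l) = l**2*0 = 0)
V(Z) = -21/4 + Z (V(Z) = Z - 21/4 = -21/4 + Z)
X(h, z) = sqrt(2 + z)
-16191*X(R(-3), V(-2)) = -16191*sqrt(2 + (-21/4 - 2)) = -16191*sqrt(2 - 29/4) = -16191*I*sqrt(21)/2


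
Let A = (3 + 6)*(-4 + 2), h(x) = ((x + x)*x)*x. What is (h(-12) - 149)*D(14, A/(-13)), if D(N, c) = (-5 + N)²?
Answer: -292005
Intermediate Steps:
h(x) = 2*x³ (h(x) = ((2*x)*x)*x = (2*x²)*x = 2*x³)
A = -18 (A = 9*(-2) = -18)
(h(-12) - 149)*D(14, A/(-13)) = (2*(-12)³ - 149)*(-5 + 14)² = (2*(-1728) - 149)*9² = (-3456 - 149)*81 = -3605*81 = -292005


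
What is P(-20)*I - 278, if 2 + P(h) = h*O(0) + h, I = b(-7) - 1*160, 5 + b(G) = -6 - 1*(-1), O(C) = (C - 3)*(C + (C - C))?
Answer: 3462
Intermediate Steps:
O(C) = C*(-3 + C) (O(C) = (-3 + C)*(C + 0) = (-3 + C)*C = C*(-3 + C))
b(G) = -10 (b(G) = -5 + (-6 - 1*(-1)) = -5 + (-6 + 1) = -5 - 5 = -10)
I = -170 (I = -10 - 1*160 = -10 - 160 = -170)
P(h) = -2 + h (P(h) = -2 + (h*(0*(-3 + 0)) + h) = -2 + (h*(0*(-3)) + h) = -2 + (h*0 + h) = -2 + (0 + h) = -2 + h)
P(-20)*I - 278 = (-2 - 20)*(-170) - 278 = -22*(-170) - 278 = 3740 - 278 = 3462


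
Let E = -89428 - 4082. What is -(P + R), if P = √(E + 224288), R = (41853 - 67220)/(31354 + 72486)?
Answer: 25367/103840 - √130778 ≈ -361.39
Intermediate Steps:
E = -93510
R = -25367/103840 ≈ -0.24429
P = √130778 (P = √(-93510 + 224288) = √130778 ≈ 361.63)
-(P + R) = -(√130778 - 25367/103840) = -(-25367/103840 + √130778) = 25367/103840 - √130778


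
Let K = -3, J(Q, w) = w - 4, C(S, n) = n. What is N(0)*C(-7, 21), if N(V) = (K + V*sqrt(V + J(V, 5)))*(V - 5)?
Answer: 315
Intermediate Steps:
J(Q, w) = -4 + w
N(V) = (-5 + V)*(-3 + V*sqrt(1 + V)) (N(V) = (-3 + V*sqrt(V + (-4 + 5)))*(V - 5) = (-3 + V*sqrt(V + 1))*(-5 + V) = (-3 + V*sqrt(1 + V))*(-5 + V) = (-5 + V)*(-3 + V*sqrt(1 + V)))
N(0)*C(-7, 21) = (15 - 3*0 + 0**2*sqrt(1 + 0) - 5*0*sqrt(1 + 0))*21 = (15 + 0 + 0*sqrt(1) - 5*0*sqrt(1))*21 = (15 + 0 + 0*1 - 5*0*1)*21 = (15 + 0 + 0 + 0)*21 = 15*21 = 315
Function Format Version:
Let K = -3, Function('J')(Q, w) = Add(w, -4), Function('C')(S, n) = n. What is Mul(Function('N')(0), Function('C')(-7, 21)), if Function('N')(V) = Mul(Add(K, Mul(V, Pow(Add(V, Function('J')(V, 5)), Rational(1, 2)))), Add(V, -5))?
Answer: 315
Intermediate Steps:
Function('J')(Q, w) = Add(-4, w)
Function('N')(V) = Mul(Add(-5, V), Add(-3, Mul(V, Pow(Add(1, V), Rational(1, 2))))) (Function('N')(V) = Mul(Add(-3, Mul(V, Pow(Add(V, Add(-4, 5)), Rational(1, 2)))), Add(V, -5)) = Mul(Add(-3, Mul(V, Pow(Add(V, 1), Rational(1, 2)))), Add(-5, V)) = Mul(Add(-3, Mul(V, Pow(Add(1, V), Rational(1, 2)))), Add(-5, V)) = Mul(Add(-5, V), Add(-3, Mul(V, Pow(Add(1, V), Rational(1, 2))))))
Mul(Function('N')(0), Function('C')(-7, 21)) = Mul(Add(15, Mul(-3, 0), Mul(Pow(0, 2), Pow(Add(1, 0), Rational(1, 2))), Mul(-5, 0, Pow(Add(1, 0), Rational(1, 2)))), 21) = Mul(Add(15, 0, Mul(0, Pow(1, Rational(1, 2))), Mul(-5, 0, Pow(1, Rational(1, 2)))), 21) = Mul(Add(15, 0, Mul(0, 1), Mul(-5, 0, 1)), 21) = Mul(Add(15, 0, 0, 0), 21) = Mul(15, 21) = 315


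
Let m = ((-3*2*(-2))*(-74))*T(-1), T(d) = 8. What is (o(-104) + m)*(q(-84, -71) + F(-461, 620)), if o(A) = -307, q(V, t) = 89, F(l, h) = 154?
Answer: -1800873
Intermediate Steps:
m = -7104 (m = ((-3*2*(-2))*(-74))*8 = (-6*(-2)*(-74))*8 = (12*(-74))*8 = -888*8 = -7104)
(o(-104) + m)*(q(-84, -71) + F(-461, 620)) = (-307 - 7104)*(89 + 154) = -7411*243 = -1800873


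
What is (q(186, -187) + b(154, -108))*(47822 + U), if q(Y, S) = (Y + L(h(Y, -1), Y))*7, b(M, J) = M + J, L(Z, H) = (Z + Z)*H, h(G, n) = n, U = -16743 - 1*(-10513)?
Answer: -52239552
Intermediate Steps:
U = -6230 (U = -16743 + 10513 = -6230)
L(Z, H) = 2*H*Z (L(Z, H) = (2*Z)*H = 2*H*Z)
b(M, J) = J + M
q(Y, S) = -7*Y (q(Y, S) = (Y + 2*Y*(-1))*7 = (Y - 2*Y)*7 = -Y*7 = -7*Y)
(q(186, -187) + b(154, -108))*(47822 + U) = (-7*186 + (-108 + 154))*(47822 - 6230) = (-1302 + 46)*41592 = -1256*41592 = -52239552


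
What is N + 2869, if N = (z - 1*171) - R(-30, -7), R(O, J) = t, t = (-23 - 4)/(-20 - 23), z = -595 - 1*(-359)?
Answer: 105839/43 ≈ 2461.4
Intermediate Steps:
z = -236 (z = -595 + 359 = -236)
t = 27/43 (t = -27/(-43) = -27*(-1/43) = 27/43 ≈ 0.62791)
R(O, J) = 27/43
N = -17528/43 (N = (-236 - 1*171) - 1*27/43 = (-236 - 171) - 27/43 = -407 - 27/43 = -17528/43 ≈ -407.63)
N + 2869 = -17528/43 + 2869 = 105839/43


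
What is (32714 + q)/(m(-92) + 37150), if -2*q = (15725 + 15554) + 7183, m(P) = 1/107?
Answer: 1442681/3975051 ≈ 0.36293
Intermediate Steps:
m(P) = 1/107
q = -19231 (q = -((15725 + 15554) + 7183)/2 = -(31279 + 7183)/2 = -½*38462 = -19231)
(32714 + q)/(m(-92) + 37150) = (32714 - 19231)/(1/107 + 37150) = 13483/(3975051/107) = 13483*(107/3975051) = 1442681/3975051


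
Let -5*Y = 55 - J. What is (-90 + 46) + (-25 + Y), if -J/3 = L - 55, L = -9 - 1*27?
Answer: -127/5 ≈ -25.400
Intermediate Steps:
L = -36 (L = -9 - 27 = -36)
J = 273 (J = -3*(-36 - 55) = -3*(-91) = 273)
Y = 218/5 (Y = -(55 - 1*273)/5 = -(55 - 273)/5 = -⅕*(-218) = 218/5 ≈ 43.600)
(-90 + 46) + (-25 + Y) = (-90 + 46) + (-25 + 218/5) = -44 + 93/5 = -127/5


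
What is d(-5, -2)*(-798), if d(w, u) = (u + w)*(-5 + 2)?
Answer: -16758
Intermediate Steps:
d(w, u) = -3*u - 3*w (d(w, u) = (u + w)*(-3) = -3*u - 3*w)
d(-5, -2)*(-798) = (-3*(-2) - 3*(-5))*(-798) = (6 + 15)*(-798) = 21*(-798) = -16758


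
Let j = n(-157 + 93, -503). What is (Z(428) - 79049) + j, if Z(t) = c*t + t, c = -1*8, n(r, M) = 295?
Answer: -81750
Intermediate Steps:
j = 295
c = -8
Z(t) = -7*t (Z(t) = -8*t + t = -7*t)
(Z(428) - 79049) + j = (-7*428 - 79049) + 295 = (-2996 - 79049) + 295 = -82045 + 295 = -81750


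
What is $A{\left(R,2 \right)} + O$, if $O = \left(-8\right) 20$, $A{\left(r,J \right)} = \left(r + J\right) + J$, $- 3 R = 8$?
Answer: $- \frac{476}{3} \approx -158.67$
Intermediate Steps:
$R = - \frac{8}{3}$ ($R = \left(- \frac{1}{3}\right) 8 = - \frac{8}{3} \approx -2.6667$)
$A{\left(r,J \right)} = r + 2 J$ ($A{\left(r,J \right)} = \left(J + r\right) + J = r + 2 J$)
$O = -160$
$A{\left(R,2 \right)} + O = \left(- \frac{8}{3} + 2 \cdot 2\right) - 160 = \left(- \frac{8}{3} + 4\right) - 160 = \frac{4}{3} - 160 = - \frac{476}{3}$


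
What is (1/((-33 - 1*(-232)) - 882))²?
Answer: 1/466489 ≈ 2.1437e-6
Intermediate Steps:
(1/((-33 - 1*(-232)) - 882))² = (1/((-33 + 232) - 882))² = (1/(199 - 882))² = (1/(-683))² = (-1/683)² = 1/466489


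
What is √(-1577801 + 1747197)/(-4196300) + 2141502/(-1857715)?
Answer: -30162/26165 - √42349/2098150 ≈ -1.1529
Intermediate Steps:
√(-1577801 + 1747197)/(-4196300) + 2141502/(-1857715) = √169396*(-1/4196300) + 2141502*(-1/1857715) = (2*√42349)*(-1/4196300) - 30162/26165 = -√42349/2098150 - 30162/26165 = -30162/26165 - √42349/2098150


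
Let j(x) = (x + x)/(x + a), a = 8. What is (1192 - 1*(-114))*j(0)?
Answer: 0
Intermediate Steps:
j(x) = 2*x/(8 + x) (j(x) = (x + x)/(x + 8) = (2*x)/(8 + x) = 2*x/(8 + x))
(1192 - 1*(-114))*j(0) = (1192 - 1*(-114))*(2*0/(8 + 0)) = (1192 + 114)*(2*0/8) = 1306*(2*0*(⅛)) = 1306*0 = 0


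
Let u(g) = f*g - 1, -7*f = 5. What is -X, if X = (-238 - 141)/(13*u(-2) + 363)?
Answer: 2653/2580 ≈ 1.0283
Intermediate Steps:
f = -5/7 (f = -⅐*5 = -5/7 ≈ -0.71429)
u(g) = -1 - 5*g/7 (u(g) = -5*g/7 - 1 = -1 - 5*g/7)
X = -2653/2580 (X = (-238 - 141)/(13*(-1 - 5/7*(-2)) + 363) = -379/(13*(-1 + 10/7) + 363) = -379/(13*(3/7) + 363) = -379/(39/7 + 363) = -379/2580/7 = -379*7/2580 = -2653/2580 ≈ -1.0283)
-X = -1*(-2653/2580) = 2653/2580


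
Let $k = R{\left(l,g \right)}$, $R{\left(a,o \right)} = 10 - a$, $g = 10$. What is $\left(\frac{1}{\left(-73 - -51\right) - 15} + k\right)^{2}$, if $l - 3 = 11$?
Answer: $\frac{22201}{1369} \approx 16.217$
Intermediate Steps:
$l = 14$ ($l = 3 + 11 = 14$)
$k = -4$ ($k = 10 - 14 = -4$)
$\left(\frac{1}{\left(-73 - -51\right) - 15} + k\right)^{2} = \left(\frac{1}{\left(-73 - -51\right) - 15} - 4\right)^{2} = \left(\frac{1}{\left(-73 + 51\right) - 15} - 4\right)^{2} = \left(\frac{1}{-22 - 15} - 4\right)^{2} = \left(\frac{1}{-37} - 4\right)^{2} = \left(- \frac{1}{37} - 4\right)^{2} = \left(- \frac{149}{37}\right)^{2} = \frac{22201}{1369}$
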